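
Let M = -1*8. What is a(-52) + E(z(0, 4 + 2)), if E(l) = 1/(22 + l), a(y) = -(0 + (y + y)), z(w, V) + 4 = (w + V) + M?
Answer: 1665/16 ≈ 104.06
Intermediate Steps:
M = -8
z(w, V) = -12 + V + w (z(w, V) = -4 + ((w + V) - 8) = -4 + ((V + w) - 8) = -4 + (-8 + V + w) = -12 + V + w)
a(y) = -2*y (a(y) = -(0 + 2*y) = -2*y)
a(-52) + E(z(0, 4 + 2)) = -2*(-52) + 1/(22 + (-12 + (4 + 2) + 0)) = 104 + 1/(22 + (-12 + 6 + 0)) = 104 + 1/(22 - 6) = 104 + 1/16 = 1665/16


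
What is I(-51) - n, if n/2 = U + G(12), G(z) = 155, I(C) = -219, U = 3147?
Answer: -6823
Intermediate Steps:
n = 6604 (n = 2*(3147 + 155) = 2*3302 = 6604)
I(-51) - n = -219 - 1*6604 = -219 - 6604 = -6823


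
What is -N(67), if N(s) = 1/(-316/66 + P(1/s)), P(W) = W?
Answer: 2211/10553 ≈ 0.20951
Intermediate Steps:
N(s) = 1/(-158/33 + 1/s) (N(s) = 1/(-316/66 + 1/s) = 1/(-316*1/66 + 1/s) = 1/(-158/33 + 1/s))
-N(67) = -(-33)*67/(-33 + 158*67) = -(-33)*67/(-33 + 10586) = -(-33)*67/10553 = -1*(-2211/10553) = 2211/10553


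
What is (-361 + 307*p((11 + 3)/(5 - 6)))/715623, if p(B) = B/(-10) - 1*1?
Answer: -397/1192705 ≈ -0.00033286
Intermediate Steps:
p(B) = -1 - B/10 (p(B) = B*(-⅒) - 1 = -B/10 - 1 = -1 - B/10)
(-361 + 307*p((11 + 3)/(5 - 6)))/715623 = (-361 + 307*(-1 - (11 + 3)/(10*(5 - 6))))/715623 = (-361 + 307*(-1 - 7/(5*(-1))))*(1/715623) = (-361 + 307*(-1 - 7*(-1)/5))*(1/715623) = (-361 + 307*(-1 - ⅒*(-14)))*(1/715623) = (-361 + 307*(-1 + 7/5))*(1/715623) = (-361 + 307*(⅖))*(1/715623) = (-361 + 614/5)*(1/715623) = -1191/5*1/715623 = -397/1192705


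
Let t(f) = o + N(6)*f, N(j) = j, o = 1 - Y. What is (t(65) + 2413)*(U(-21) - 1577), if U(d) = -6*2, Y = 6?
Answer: -4446022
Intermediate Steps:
o = -5 (o = 1 - 1*6 = 1 - 6 = -5)
U(d) = -12
t(f) = -5 + 6*f
(t(65) + 2413)*(U(-21) - 1577) = ((-5 + 6*65) + 2413)*(-12 - 1577) = ((-5 + 390) + 2413)*(-1589) = (385 + 2413)*(-1589) = 2798*(-1589) = -4446022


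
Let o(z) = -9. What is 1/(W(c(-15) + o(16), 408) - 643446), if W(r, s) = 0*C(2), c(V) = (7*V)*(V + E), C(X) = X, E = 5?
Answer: -1/643446 ≈ -1.5541e-6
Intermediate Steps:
c(V) = 7*V*(5 + V) (c(V) = (7*V)*(V + 5) = (7*V)*(5 + V) = 7*V*(5 + V))
W(r, s) = 0 (W(r, s) = 0*2 = 0)
1/(W(c(-15) + o(16), 408) - 643446) = 1/(0 - 643446) = 1/(-643446) = -1/643446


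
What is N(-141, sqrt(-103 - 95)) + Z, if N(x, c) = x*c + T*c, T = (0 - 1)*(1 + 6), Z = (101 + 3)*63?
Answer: 6552 - 444*I*sqrt(22) ≈ 6552.0 - 2082.5*I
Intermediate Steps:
Z = 6552 (Z = 104*63 = 6552)
T = -7 (T = -1*7 = -7)
N(x, c) = -7*c + c*x (N(x, c) = x*c - 7*c = c*x - 7*c = -7*c + c*x)
N(-141, sqrt(-103 - 95)) + Z = sqrt(-103 - 95)*(-7 - 141) + 6552 = sqrt(-198)*(-148) + 6552 = (3*I*sqrt(22))*(-148) + 6552 = -444*I*sqrt(22) + 6552 = 6552 - 444*I*sqrt(22)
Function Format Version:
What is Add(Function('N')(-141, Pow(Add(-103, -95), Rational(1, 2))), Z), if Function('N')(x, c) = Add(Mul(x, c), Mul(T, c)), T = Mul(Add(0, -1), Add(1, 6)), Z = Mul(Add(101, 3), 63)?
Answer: Add(6552, Mul(-444, I, Pow(22, Rational(1, 2)))) ≈ Add(6552.0, Mul(-2082.5, I))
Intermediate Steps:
Z = 6552 (Z = Mul(104, 63) = 6552)
T = -7 (T = Mul(-1, 7) = -7)
Function('N')(x, c) = Add(Mul(-7, c), Mul(c, x)) (Function('N')(x, c) = Add(Mul(x, c), Mul(-7, c)) = Add(Mul(c, x), Mul(-7, c)) = Add(Mul(-7, c), Mul(c, x)))
Add(Function('N')(-141, Pow(Add(-103, -95), Rational(1, 2))), Z) = Add(Mul(Pow(Add(-103, -95), Rational(1, 2)), Add(-7, -141)), 6552) = Add(Mul(Pow(-198, Rational(1, 2)), -148), 6552) = Add(Mul(Mul(3, I, Pow(22, Rational(1, 2))), -148), 6552) = Add(Mul(-444, I, Pow(22, Rational(1, 2))), 6552) = Add(6552, Mul(-444, I, Pow(22, Rational(1, 2))))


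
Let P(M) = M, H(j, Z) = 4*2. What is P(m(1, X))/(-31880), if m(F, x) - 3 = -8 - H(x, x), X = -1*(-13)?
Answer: 13/31880 ≈ 0.00040778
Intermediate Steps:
X = 13
H(j, Z) = 8
m(F, x) = -13 (m(F, x) = 3 + (-8 - 1*8) = 3 + (-8 - 8) = 3 - 16 = -13)
P(m(1, X))/(-31880) = -13/(-31880) = -13*(-1/31880) = 13/31880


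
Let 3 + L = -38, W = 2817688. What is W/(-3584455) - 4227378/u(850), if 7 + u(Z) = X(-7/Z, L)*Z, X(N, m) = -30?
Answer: 15080975441174/91428693685 ≈ 164.95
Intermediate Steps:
L = -41 (L = -3 - 38 = -41)
u(Z) = -7 - 30*Z
W/(-3584455) - 4227378/u(850) = 2817688/(-3584455) - 4227378/(-7 - 30*850) = 2817688*(-1/3584455) - 4227378/(-7 - 25500) = -2817688/3584455 - 4227378/(-25507) = -2817688/3584455 - 4227378*(-1/25507) = -2817688/3584455 + 4227378/25507 = 15080975441174/91428693685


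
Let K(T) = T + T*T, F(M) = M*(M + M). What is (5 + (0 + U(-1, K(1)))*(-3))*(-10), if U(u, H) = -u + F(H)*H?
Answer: 460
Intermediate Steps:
F(M) = 2*M**2 (F(M) = M*(2*M) = 2*M**2)
K(T) = T + T**2
U(u, H) = -u + 2*H**3 (U(u, H) = -u + (2*H**2)*H = -u + 2*H**3)
(5 + (0 + U(-1, K(1)))*(-3))*(-10) = (5 + (0 + (-1*(-1) + 2*(1*(1 + 1))**3))*(-3))*(-10) = (5 + (0 + (1 + 2*(1*2)**3))*(-3))*(-10) = (5 + (0 + (1 + 2*2**3))*(-3))*(-10) = (5 + (0 + (1 + 2*8))*(-3))*(-10) = (5 + (0 + (1 + 16))*(-3))*(-10) = (5 + (0 + 17)*(-3))*(-10) = (5 + 17*(-3))*(-10) = (5 - 51)*(-10) = -46*(-10) = 460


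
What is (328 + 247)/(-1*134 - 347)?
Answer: -575/481 ≈ -1.1954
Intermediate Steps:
(328 + 247)/(-1*134 - 347) = 575/(-134 - 347) = 575/(-481) = 575*(-1/481) = -575/481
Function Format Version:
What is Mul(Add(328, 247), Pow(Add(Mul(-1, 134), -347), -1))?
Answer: Rational(-575, 481) ≈ -1.1954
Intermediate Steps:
Mul(Add(328, 247), Pow(Add(Mul(-1, 134), -347), -1)) = Mul(575, Pow(Add(-134, -347), -1)) = Mul(575, Pow(-481, -1)) = Mul(575, Rational(-1, 481)) = Rational(-575, 481)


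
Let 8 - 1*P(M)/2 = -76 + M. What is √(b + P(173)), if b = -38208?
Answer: I*√38386 ≈ 195.92*I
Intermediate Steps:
P(M) = 168 - 2*M (P(M) = 16 - 2*(-76 + M) = 16 + (152 - 2*M) = 168 - 2*M)
√(b + P(173)) = √(-38208 + (168 - 2*173)) = √(-38208 + (168 - 346)) = √(-38208 - 178) = √(-38386) = I*√38386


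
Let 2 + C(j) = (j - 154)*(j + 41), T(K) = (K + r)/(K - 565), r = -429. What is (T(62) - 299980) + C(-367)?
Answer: -65458041/503 ≈ -1.3014e+5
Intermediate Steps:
T(K) = (-429 + K)/(-565 + K) (T(K) = (K - 429)/(K - 565) = (-429 + K)/(-565 + K))
C(j) = -2 + (-154 + j)*(41 + j) (C(j) = -2 + (j - 154)*(j + 41) = -2 + (-154 + j)*(41 + j))
(T(62) - 299980) + C(-367) = ((-429 + 62)/(-565 + 62) - 299980) + (-6316 + (-367)**2 - 113*(-367)) = (-367/(-503) - 299980) + (-6316 + 134689 + 41471) = (-1/503*(-367) - 299980) + 169844 = (367/503 - 299980) + 169844 = -150889573/503 + 169844 = -65458041/503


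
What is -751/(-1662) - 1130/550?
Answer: -146501/91410 ≈ -1.6027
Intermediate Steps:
-751/(-1662) - 1130/550 = -751*(-1/1662) - 1130*1/550 = 751/1662 - 113/55 = -146501/91410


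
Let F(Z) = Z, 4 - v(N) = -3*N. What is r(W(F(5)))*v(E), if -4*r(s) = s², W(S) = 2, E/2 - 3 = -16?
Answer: 74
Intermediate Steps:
E = -26 (E = 6 + 2*(-16) = 6 - 32 = -26)
v(N) = 4 + 3*N (v(N) = 4 - (-3)*N = 4 + 3*N)
r(s) = -s²/4
r(W(F(5)))*v(E) = (-¼*2²)*(4 + 3*(-26)) = (-¼*4)*(4 - 78) = -1*(-74) = 74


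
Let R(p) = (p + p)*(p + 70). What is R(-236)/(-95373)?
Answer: -78352/95373 ≈ -0.82153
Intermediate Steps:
R(p) = 2*p*(70 + p) (R(p) = (2*p)*(70 + p) = 2*p*(70 + p))
R(-236)/(-95373) = (2*(-236)*(70 - 236))/(-95373) = (2*(-236)*(-166))*(-1/95373) = 78352*(-1/95373) = -78352/95373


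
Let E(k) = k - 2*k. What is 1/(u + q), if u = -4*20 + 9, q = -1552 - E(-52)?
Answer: -1/1675 ≈ -0.00059702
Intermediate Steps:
E(k) = -k
q = -1604 (q = -1552 - (-1)*(-52) = -1552 - 1*52 = -1552 - 52 = -1604)
u = -71 (u = -80 + 9 = -71)
1/(u + q) = 1/(-71 - 1604) = 1/(-1675) = -1/1675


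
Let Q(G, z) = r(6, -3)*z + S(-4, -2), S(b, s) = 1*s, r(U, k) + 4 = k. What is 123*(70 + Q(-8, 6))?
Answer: 3198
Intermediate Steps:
r(U, k) = -4 + k
S(b, s) = s
Q(G, z) = -2 - 7*z (Q(G, z) = (-4 - 3)*z - 2 = -7*z - 2 = -2 - 7*z)
123*(70 + Q(-8, 6)) = 123*(70 + (-2 - 7*6)) = 123*(70 + (-2 - 42)) = 123*(70 - 44) = 123*26 = 3198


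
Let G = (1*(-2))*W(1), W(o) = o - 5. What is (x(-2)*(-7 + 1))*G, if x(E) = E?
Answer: 96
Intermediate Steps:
W(o) = -5 + o
G = 8 (G = (1*(-2))*(-5 + 1) = -2*(-4) = 8)
(x(-2)*(-7 + 1))*G = -2*(-7 + 1)*8 = -2*(-6)*8 = 12*8 = 96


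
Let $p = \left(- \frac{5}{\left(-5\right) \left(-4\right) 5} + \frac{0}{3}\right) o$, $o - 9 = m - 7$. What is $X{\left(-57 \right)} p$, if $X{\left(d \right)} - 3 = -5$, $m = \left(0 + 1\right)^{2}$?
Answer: $\frac{3}{10} \approx 0.3$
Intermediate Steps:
$m = 1$ ($m = 1^{2} = 1$)
$X{\left(d \right)} = -2$ ($X{\left(d \right)} = 3 - 5 = -2$)
$o = 3$ ($o = 9 + \left(1 - 7\right) = 9 - 6 = 3$)
$p = - \frac{3}{20}$ ($p = \left(- \frac{5}{\left(-5\right) \left(-4\right) 5} + \frac{0}{3}\right) 3 = \left(- \frac{5}{20 \cdot 5} + 0 \cdot \frac{1}{3}\right) 3 = \left(- \frac{5}{100} + 0\right) 3 = \left(\left(-5\right) \frac{1}{100} + 0\right) 3 = \left(- \frac{1}{20} + 0\right) 3 = \left(- \frac{1}{20}\right) 3 = - \frac{3}{20} \approx -0.15$)
$X{\left(-57 \right)} p = \left(-2\right) \left(- \frac{3}{20}\right) = \frac{3}{10}$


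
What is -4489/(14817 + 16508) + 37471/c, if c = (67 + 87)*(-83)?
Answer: -175879639/57199450 ≈ -3.0748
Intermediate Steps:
c = -12782 (c = 154*(-83) = -12782)
-4489/(14817 + 16508) + 37471/c = -4489/(14817 + 16508) + 37471/(-12782) = -4489/31325 + 37471*(-1/12782) = -4489*1/31325 - 5353/1826 = -4489/31325 - 5353/1826 = -175879639/57199450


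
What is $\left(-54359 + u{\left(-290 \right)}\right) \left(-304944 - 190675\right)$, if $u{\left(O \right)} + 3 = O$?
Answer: $27086569588$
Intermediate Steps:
$u{\left(O \right)} = -3 + O$
$\left(-54359 + u{\left(-290 \right)}\right) \left(-304944 - 190675\right) = \left(-54359 - 293\right) \left(-304944 - 190675\right) = \left(-54359 - 293\right) \left(-495619\right) = \left(-54652\right) \left(-495619\right) = 27086569588$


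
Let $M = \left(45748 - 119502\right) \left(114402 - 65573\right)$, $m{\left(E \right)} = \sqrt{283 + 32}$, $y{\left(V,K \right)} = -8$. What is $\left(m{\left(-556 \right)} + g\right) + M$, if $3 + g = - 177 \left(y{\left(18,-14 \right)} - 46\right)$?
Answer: $-3601324511 + 3 \sqrt{35} \approx -3.6013 \cdot 10^{9}$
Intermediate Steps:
$m{\left(E \right)} = 3 \sqrt{35}$ ($m{\left(E \right)} = \sqrt{315} = 3 \sqrt{35}$)
$g = 9555$ ($g = -3 - 177 \left(-8 - 46\right) = -3 - -9558 = -3 + 9558 = 9555$)
$M = -3601334066$ ($M = \left(-73754\right) 48829 = -3601334066$)
$\left(m{\left(-556 \right)} + g\right) + M = \left(3 \sqrt{35} + 9555\right) - 3601334066 = \left(9555 + 3 \sqrt{35}\right) - 3601334066 = -3601324511 + 3 \sqrt{35}$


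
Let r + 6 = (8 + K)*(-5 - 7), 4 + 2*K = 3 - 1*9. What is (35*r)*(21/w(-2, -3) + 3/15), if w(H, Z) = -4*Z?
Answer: -5733/2 ≈ -2866.5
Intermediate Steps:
K = -5 (K = -2 + (3 - 1*9)/2 = -2 + (3 - 9)/2 = -2 + (1/2)*(-6) = -2 - 3 = -5)
r = -42 (r = -6 + (8 - 5)*(-5 - 7) = -6 + 3*(-12) = -6 - 36 = -42)
(35*r)*(21/w(-2, -3) + 3/15) = (35*(-42))*(21/((-4*(-3))) + 3/15) = -1470*(21/12 + 3*(1/15)) = -1470*(21*(1/12) + 1/5) = -1470*(7/4 + 1/5) = -1470*39/20 = -5733/2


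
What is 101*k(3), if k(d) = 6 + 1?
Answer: 707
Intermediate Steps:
k(d) = 7
101*k(3) = 101*7 = 707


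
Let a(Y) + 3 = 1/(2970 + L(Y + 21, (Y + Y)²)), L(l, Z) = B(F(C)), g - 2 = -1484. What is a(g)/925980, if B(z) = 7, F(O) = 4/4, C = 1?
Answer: -893/275664246 ≈ -3.2394e-6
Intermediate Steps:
g = -1482 (g = 2 - 1484 = -1482)
F(O) = 1 (F(O) = 4*(¼) = 1)
L(l, Z) = 7
a(Y) = -8930/2977 (a(Y) = -3 + 1/(2970 + 7) = -3 + 1/2977 = -8930/2977)
a(g)/925980 = -8930/2977/925980 = -8930/2977*1/925980 = -893/275664246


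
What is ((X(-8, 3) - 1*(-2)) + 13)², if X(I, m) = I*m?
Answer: 81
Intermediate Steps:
((X(-8, 3) - 1*(-2)) + 13)² = ((-8*3 - 1*(-2)) + 13)² = ((-24 + 2) + 13)² = (-22 + 13)² = (-9)² = 81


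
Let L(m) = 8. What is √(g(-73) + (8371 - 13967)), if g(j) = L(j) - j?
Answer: I*√5515 ≈ 74.263*I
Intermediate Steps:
g(j) = 8 - j
√(g(-73) + (8371 - 13967)) = √((8 - 1*(-73)) + (8371 - 13967)) = √((8 + 73) - 5596) = √(81 - 5596) = √(-5515) = I*√5515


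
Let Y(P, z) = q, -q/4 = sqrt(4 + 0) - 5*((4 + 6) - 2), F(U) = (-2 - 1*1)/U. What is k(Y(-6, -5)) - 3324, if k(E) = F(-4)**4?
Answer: -850863/256 ≈ -3323.7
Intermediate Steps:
F(U) = -3/U (F(U) = (-2 - 1)/U = -3/U)
q = 152 (q = -4*(sqrt(4 + 0) - 5*((4 + 6) - 2)) = -4*(sqrt(4) - 5*(10 - 2)) = -4*(2 - 5*8) = -4*(2 - 40) = -4*(-38) = 152)
Y(P, z) = 152
k(E) = 81/256 (k(E) = (-3/(-4))**4 = (-3*(-1/4))**4 = (3/4)**4 = 81/256)
k(Y(-6, -5)) - 3324 = 81/256 - 3324 = -850863/256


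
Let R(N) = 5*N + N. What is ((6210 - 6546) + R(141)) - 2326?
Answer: -1816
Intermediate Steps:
R(N) = 6*N
((6210 - 6546) + R(141)) - 2326 = ((6210 - 6546) + 6*141) - 2326 = (-336 + 846) - 2326 = 510 - 2326 = -1816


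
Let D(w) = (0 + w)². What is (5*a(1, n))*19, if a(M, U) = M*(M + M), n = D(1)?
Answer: 190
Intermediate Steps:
D(w) = w²
n = 1 (n = 1² = 1)
a(M, U) = 2*M² (a(M, U) = M*(2*M) = 2*M²)
(5*a(1, n))*19 = (5*(2*1²))*19 = (5*(2*1))*19 = (5*2)*19 = 10*19 = 190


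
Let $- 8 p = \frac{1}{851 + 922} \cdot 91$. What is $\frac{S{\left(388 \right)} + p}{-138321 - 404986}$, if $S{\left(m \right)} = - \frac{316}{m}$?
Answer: $\frac{1129363}{747507849336} \approx 1.5108 \cdot 10^{-6}$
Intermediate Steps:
$p = - \frac{91}{14184}$ ($p = - \frac{\frac{1}{851 + 922} \cdot 91}{8} = - \frac{\frac{1}{1773} \cdot 91}{8} = \left(- \frac{1}{8}\right) \frac{91}{1773} = - \frac{91}{14184} \approx -0.0064157$)
$\frac{S{\left(388 \right)} + p}{-138321 - 404986} = \frac{- \frac{316}{388} - \frac{91}{14184}}{-138321 - 404986} = \frac{\left(-316\right) \frac{1}{388} - \frac{91}{14184}}{-543307} = \left(- \frac{79}{97} - \frac{91}{14184}\right) \left(- \frac{1}{543307}\right) = \left(- \frac{1129363}{1375848}\right) \left(- \frac{1}{543307}\right) = \frac{1129363}{747507849336}$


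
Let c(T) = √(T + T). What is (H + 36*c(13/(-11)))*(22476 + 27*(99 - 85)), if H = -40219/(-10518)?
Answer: 153194171/1753 + 822744*I*√286/11 ≈ 87390.0 + 1.2649e+6*I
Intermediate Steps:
c(T) = √2*√T (c(T) = √(2*T) = √2*√T)
H = 40219/10518 (H = -40219*(-1/10518) = 40219/10518 ≈ 3.8238)
(H + 36*c(13/(-11)))*(22476 + 27*(99 - 85)) = (40219/10518 + 36*(√2*√(13/(-11))))*(22476 + 27*(99 - 85)) = (40219/10518 + 36*(√2*√(13*(-1/11))))*(22476 + 27*14) = (40219/10518 + 36*(√2*√(-13/11)))*(22476 + 378) = (40219/10518 + 36*(√2*(I*√143/11)))*22854 = (40219/10518 + 36*(I*√286/11))*22854 = (40219/10518 + 36*I*√286/11)*22854 = 153194171/1753 + 822744*I*√286/11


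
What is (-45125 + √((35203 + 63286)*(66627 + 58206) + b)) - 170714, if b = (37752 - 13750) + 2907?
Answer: -215839 + 11*√101609126 ≈ -1.0496e+5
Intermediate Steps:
b = 26909 (b = 24002 + 2907 = 26909)
(-45125 + √((35203 + 63286)*(66627 + 58206) + b)) - 170714 = (-45125 + √((35203 + 63286)*(66627 + 58206) + 26909)) - 170714 = (-45125 + √(98489*124833 + 26909)) - 170714 = (-45125 + √(12294677337 + 26909)) - 170714 = (-45125 + √12294704246) - 170714 = (-45125 + 11*√101609126) - 170714 = -215839 + 11*√101609126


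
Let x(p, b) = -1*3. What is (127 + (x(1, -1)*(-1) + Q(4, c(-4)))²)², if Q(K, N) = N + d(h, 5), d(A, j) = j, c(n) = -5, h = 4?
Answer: 18496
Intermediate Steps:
x(p, b) = -3
Q(K, N) = 5 + N (Q(K, N) = N + 5 = 5 + N)
(127 + (x(1, -1)*(-1) + Q(4, c(-4)))²)² = (127 + (-3*(-1) + (5 - 5))²)² = (127 + (3 + 0)²)² = (127 + 3²)² = (127 + 9)² = 136² = 18496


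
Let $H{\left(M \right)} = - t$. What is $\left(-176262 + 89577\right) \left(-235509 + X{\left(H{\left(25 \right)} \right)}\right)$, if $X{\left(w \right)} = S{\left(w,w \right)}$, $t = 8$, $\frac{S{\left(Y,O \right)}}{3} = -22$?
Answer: $20420818875$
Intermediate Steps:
$S{\left(Y,O \right)} = -66$ ($S{\left(Y,O \right)} = 3 \left(-22\right) = -66$)
$H{\left(M \right)} = -8$ ($H{\left(M \right)} = \left(-1\right) 8 = -8$)
$X{\left(w \right)} = -66$
$\left(-176262 + 89577\right) \left(-235509 + X{\left(H{\left(25 \right)} \right)}\right) = \left(-176262 + 89577\right) \left(-235509 - 66\right) = \left(-86685\right) \left(-235575\right) = 20420818875$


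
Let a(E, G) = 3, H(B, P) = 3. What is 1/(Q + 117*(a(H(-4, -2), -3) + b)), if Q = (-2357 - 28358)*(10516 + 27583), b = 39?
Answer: -1/1170205871 ≈ -8.5455e-10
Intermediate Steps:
Q = -1170210785 (Q = -30715*38099 = -1170210785)
1/(Q + 117*(a(H(-4, -2), -3) + b)) = 1/(-1170210785 + 117*(3 + 39)) = 1/(-1170210785 + 117*42) = 1/(-1170210785 + 4914) = 1/(-1170205871) = -1/1170205871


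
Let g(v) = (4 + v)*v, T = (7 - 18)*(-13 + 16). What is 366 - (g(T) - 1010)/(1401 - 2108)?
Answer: 258709/707 ≈ 365.92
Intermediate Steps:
T = -33 (T = -11*3 = -33)
g(v) = v*(4 + v)
366 - (g(T) - 1010)/(1401 - 2108) = 366 - (-33*(4 - 33) - 1010)/(1401 - 2108) = 366 - (-33*(-29) - 1010)/(-707) = 366 - (957 - 1010)*(-1)/707 = 366 - (-53)*(-1)/707 = 366 - 1*53/707 = 366 - 53/707 = 258709/707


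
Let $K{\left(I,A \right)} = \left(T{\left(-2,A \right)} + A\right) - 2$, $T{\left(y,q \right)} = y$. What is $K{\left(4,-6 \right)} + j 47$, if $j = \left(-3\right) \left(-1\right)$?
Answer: $131$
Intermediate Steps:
$j = 3$
$K{\left(I,A \right)} = -4 + A$ ($K{\left(I,A \right)} = \left(-2 + A\right) - 2 = -4 + A$)
$K{\left(4,-6 \right)} + j 47 = \left(-4 - 6\right) + 3 \cdot 47 = -10 + 141 = 131$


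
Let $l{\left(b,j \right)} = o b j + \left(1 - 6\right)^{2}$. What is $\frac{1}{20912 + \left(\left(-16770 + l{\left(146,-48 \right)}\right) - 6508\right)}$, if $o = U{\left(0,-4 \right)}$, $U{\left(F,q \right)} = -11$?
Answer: $\frac{1}{74747} \approx 1.3378 \cdot 10^{-5}$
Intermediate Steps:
$o = -11$
$l{\left(b,j \right)} = 25 - 11 b j$ ($l{\left(b,j \right)} = - 11 b j + \left(1 - 6\right)^{2} = - 11 b j + \left(-5\right)^{2} = - 11 b j + 25 = 25 - 11 b j$)
$\frac{1}{20912 + \left(\left(-16770 + l{\left(146,-48 \right)}\right) - 6508\right)} = \frac{1}{20912 - -53835} = \frac{1}{20912 + \left(\left(-16770 + \left(25 + 77088\right)\right) - 6508\right)} = \frac{1}{20912 + \left(\left(-16770 + 77113\right) - 6508\right)} = \frac{1}{20912 + \left(60343 - 6508\right)} = \frac{1}{20912 + 53835} = \frac{1}{74747}$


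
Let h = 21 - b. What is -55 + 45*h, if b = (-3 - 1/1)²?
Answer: 170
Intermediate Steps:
b = 16 (b = (-3 - 1*1)² = (-3 - 1)² = (-4)² = 16)
h = 5 (h = 21 - 1*16 = 21 - 16 = 5)
-55 + 45*h = -55 + 45*5 = -55 + 225 = 170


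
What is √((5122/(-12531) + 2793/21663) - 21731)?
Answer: I*√2196678174257349122/10054039 ≈ 147.42*I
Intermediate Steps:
√((5122/(-12531) + 2793/21663) - 21731) = √((5122*(-1/12531) + 2793*(1/21663)) - 21731) = √((-5122/12531 + 931/7221) - 21731) = √(-2813289/10054039 - 21731) = √(-218487134798/10054039) = I*√2196678174257349122/10054039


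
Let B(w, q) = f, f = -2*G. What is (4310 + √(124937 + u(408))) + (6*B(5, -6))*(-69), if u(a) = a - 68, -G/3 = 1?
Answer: 1826 + √125277 ≈ 2179.9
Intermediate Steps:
G = -3 (G = -3*1 = -3)
u(a) = -68 + a
f = 6 (f = -2*(-3) = 6)
B(w, q) = 6
(4310 + √(124937 + u(408))) + (6*B(5, -6))*(-69) = (4310 + √(124937 + (-68 + 408))) + (6*6)*(-69) = (4310 + √(124937 + 340)) + 36*(-69) = (4310 + √125277) - 2484 = 1826 + √125277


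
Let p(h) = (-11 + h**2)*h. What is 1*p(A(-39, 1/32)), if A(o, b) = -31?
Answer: -29450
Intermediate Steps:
p(h) = h*(-11 + h**2)
1*p(A(-39, 1/32)) = 1*(-31*(-11 + (-31)**2)) = 1*(-31*(-11 + 961)) = 1*(-31*950) = 1*(-29450) = -29450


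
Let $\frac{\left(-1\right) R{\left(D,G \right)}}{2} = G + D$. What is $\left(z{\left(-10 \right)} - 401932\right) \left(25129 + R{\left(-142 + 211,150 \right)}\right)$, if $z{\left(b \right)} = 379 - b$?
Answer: $-9914498213$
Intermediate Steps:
$R{\left(D,G \right)} = - 2 D - 2 G$ ($R{\left(D,G \right)} = - 2 \left(G + D\right) = - 2 \left(D + G\right) = - 2 D - 2 G$)
$\left(z{\left(-10 \right)} - 401932\right) \left(25129 + R{\left(-142 + 211,150 \right)}\right) = \left(\left(379 - -10\right) - 401932\right) \left(25129 - \left(300 + 2 \left(-142 + 211\right)\right)\right) = \left(\left(379 + 10\right) - 401932\right) \left(25129 - 438\right) = \left(389 - 401932\right) \left(25129 - 438\right) = - 401543 \left(25129 - 438\right) = \left(-401543\right) 24691 = -9914498213$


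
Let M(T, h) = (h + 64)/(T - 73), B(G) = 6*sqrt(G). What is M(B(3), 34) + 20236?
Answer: 105645002/5221 - 588*sqrt(3)/5221 ≈ 20234.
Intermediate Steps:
M(T, h) = (64 + h)/(-73 + T)
M(B(3), 34) + 20236 = (64 + 34)/(-73 + 6*sqrt(3)) + 20236 = 98/(-73 + 6*sqrt(3)) + 20236 = 20236 + 98/(-73 + 6*sqrt(3))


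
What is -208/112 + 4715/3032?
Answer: -6411/21224 ≈ -0.30206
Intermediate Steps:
-208/112 + 4715/3032 = -208*1/112 + 4715*(1/3032) = -13/7 + 4715/3032 = -6411/21224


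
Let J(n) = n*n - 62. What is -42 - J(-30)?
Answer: -880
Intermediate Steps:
J(n) = -62 + n² (J(n) = n² - 62 = -62 + n²)
-42 - J(-30) = -42 - (-62 + (-30)²) = -42 - (-62 + 900) = -42 - 1*838 = -42 - 838 = -880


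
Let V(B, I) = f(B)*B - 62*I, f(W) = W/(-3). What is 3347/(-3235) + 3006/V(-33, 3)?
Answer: -1284657/197335 ≈ -6.5100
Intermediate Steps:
f(W) = -W/3 (f(W) = W*(-1/3) = -W/3)
V(B, I) = -62*I - B**2/3 (V(B, I) = (-B/3)*B - 62*I = -B**2/3 - 62*I = -62*I - B**2/3)
3347/(-3235) + 3006/V(-33, 3) = 3347/(-3235) + 3006/(-62*3 - 1/3*(-33)**2) = 3347*(-1/3235) + 3006/(-186 - 1/3*1089) = -3347/3235 + 3006/(-186 - 363) = -3347/3235 + 3006/(-549) = -3347/3235 + 3006*(-1/549) = -3347/3235 - 334/61 = -1284657/197335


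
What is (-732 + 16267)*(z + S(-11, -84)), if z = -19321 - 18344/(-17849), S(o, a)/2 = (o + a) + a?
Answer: -419722391765/1373 ≈ -3.0570e+8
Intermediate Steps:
S(o, a) = 2*o + 4*a (S(o, a) = 2*((o + a) + a) = 2*((a + o) + a) = 2*(o + 2*a) = 2*o + 4*a)
z = -344842185/17849 (z = -19321 - 18344*(-1/17849) = -19321 + 18344/17849 = -344842185/17849 ≈ -19320.)
(-732 + 16267)*(z + S(-11, -84)) = (-732 + 16267)*(-344842185/17849 + (2*(-11) + 4*(-84))) = 15535*(-344842185/17849 + (-22 - 336)) = 15535*(-344842185/17849 - 358) = 15535*(-351232127/17849) = -419722391765/1373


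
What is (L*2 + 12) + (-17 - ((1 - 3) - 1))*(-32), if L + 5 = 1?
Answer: 452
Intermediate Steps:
L = -4 (L = -5 + 1 = -4)
(L*2 + 12) + (-17 - ((1 - 3) - 1))*(-32) = (-4*2 + 12) + (-17 - ((1 - 3) - 1))*(-32) = (-8 + 12) + (-17 - (-2 - 1))*(-32) = 4 + (-17 - 1*(-3))*(-32) = 4 + (-17 + 3)*(-32) = 4 - 14*(-32) = 4 + 448 = 452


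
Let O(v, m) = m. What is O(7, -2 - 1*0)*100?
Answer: -200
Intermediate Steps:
O(7, -2 - 1*0)*100 = (-2 - 1*0)*100 = (-2 + 0)*100 = -2*100 = -200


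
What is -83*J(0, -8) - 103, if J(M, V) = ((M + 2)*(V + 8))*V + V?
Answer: 561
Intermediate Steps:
J(M, V) = V + V*(2 + M)*(8 + V) (J(M, V) = ((2 + M)*(8 + V))*V + V = V*(2 + M)*(8 + V) + V = V + V*(2 + M)*(8 + V))
-83*J(0, -8) - 103 = -(-664)*(17 + 2*(-8) + 8*0 + 0*(-8)) - 103 = -(-664)*(17 - 16 + 0 + 0) - 103 = -(-664) - 103 = -83*(-8) - 103 = 664 - 103 = 561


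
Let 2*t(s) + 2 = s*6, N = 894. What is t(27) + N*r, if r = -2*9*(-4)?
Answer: 64448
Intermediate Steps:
t(s) = -1 + 3*s (t(s) = -1 + (s*6)/2 = -1 + (6*s)/2 = -1 + 3*s)
r = 72 (r = -18*(-4) = 72)
t(27) + N*r = (-1 + 3*27) + 894*72 = (-1 + 81) + 64368 = 80 + 64368 = 64448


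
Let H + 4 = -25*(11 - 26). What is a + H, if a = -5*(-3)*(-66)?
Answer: -619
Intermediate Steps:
H = 371 (H = -4 - 25*(11 - 26) = -4 - 25*(-15) = -4 + 375 = 371)
a = -990 (a = 15*(-66) = -990)
a + H = -990 + 371 = -619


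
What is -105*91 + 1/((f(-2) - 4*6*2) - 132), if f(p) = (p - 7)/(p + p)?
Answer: -6793609/711 ≈ -9555.0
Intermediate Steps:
f(p) = (-7 + p)/(2*p) (f(p) = (-7 + p)/((2*p)) = (-7 + p)*(1/(2*p)) = (-7 + p)/(2*p))
-105*91 + 1/((f(-2) - 4*6*2) - 132) = -105*91 + 1/(((½)*(-7 - 2)/(-2) - 4*6*2) - 132) = -9555 + 1/(((½)*(-½)*(-9) - 24*2) - 132) = -9555 + 1/((9/4 - 1*48) - 132) = -9555 + 1/((9/4 - 48) - 132) = -9555 + 1/(-183/4 - 132) = -9555 + 1/(-711/4) = -9555 - 4/711 = -6793609/711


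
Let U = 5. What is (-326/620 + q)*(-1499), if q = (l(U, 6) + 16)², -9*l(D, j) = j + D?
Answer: -8200110113/25110 ≈ -3.2657e+5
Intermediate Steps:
l(D, j) = -D/9 - j/9 (l(D, j) = -(j + D)/9 = -(D + j)/9 = -D/9 - j/9)
q = 17689/81 (q = ((-⅑*5 - ⅑*6) + 16)² = ((-5/9 - ⅔) + 16)² = (-11/9 + 16)² = (133/9)² = 17689/81 ≈ 218.38)
(-326/620 + q)*(-1499) = (-326/620 + 17689/81)*(-1499) = (-326*1/620 + 17689/81)*(-1499) = (-163/310 + 17689/81)*(-1499) = (5470387/25110)*(-1499) = -8200110113/25110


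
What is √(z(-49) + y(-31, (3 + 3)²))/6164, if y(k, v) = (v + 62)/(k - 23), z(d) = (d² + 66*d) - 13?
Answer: I*√68673/55476 ≈ 0.0047238*I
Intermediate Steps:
z(d) = -13 + d² + 66*d
y(k, v) = (62 + v)/(-23 + k)
√(z(-49) + y(-31, (3 + 3)²))/6164 = √((-13 + (-49)² + 66*(-49)) + (62 + (3 + 3)²)/(-23 - 31))/6164 = √((-13 + 2401 - 3234) + (62 + 6²)/(-54))*(1/6164) = √(-846 - (62 + 36)/54)*(1/6164) = √(-846 - 1/54*98)*(1/6164) = √(-846 - 49/27)*(1/6164) = √(-22891/27)*(1/6164) = (I*√68673/9)*(1/6164) = I*√68673/55476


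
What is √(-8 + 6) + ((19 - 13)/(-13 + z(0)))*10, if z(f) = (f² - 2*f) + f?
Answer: -60/13 + I*√2 ≈ -4.6154 + 1.4142*I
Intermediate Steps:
z(f) = f² - f
√(-8 + 6) + ((19 - 13)/(-13 + z(0)))*10 = √(-8 + 6) + ((19 - 13)/(-13 + 0*(-1 + 0)))*10 = √(-2) + (6/(-13 + 0*(-1)))*10 = I*√2 + (6/(-13 + 0))*10 = I*√2 + (6/(-13))*10 = I*√2 + (6*(-1/13))*10 = I*√2 - 6/13*10 = I*√2 - 60/13 = -60/13 + I*√2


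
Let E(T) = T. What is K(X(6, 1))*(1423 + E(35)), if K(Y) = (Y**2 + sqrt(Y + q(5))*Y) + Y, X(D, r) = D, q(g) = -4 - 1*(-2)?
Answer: 78732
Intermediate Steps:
q(g) = -2 (q(g) = -4 + 2 = -2)
K(Y) = Y + Y**2 + Y*sqrt(-2 + Y) (K(Y) = (Y**2 + sqrt(Y - 2)*Y) + Y = (Y**2 + sqrt(-2 + Y)*Y) + Y = (Y**2 + Y*sqrt(-2 + Y)) + Y = Y + Y**2 + Y*sqrt(-2 + Y))
K(X(6, 1))*(1423 + E(35)) = (6*(1 + 6 + sqrt(-2 + 6)))*(1423 + 35) = (6*(1 + 6 + sqrt(4)))*1458 = (6*(1 + 6 + 2))*1458 = (6*9)*1458 = 54*1458 = 78732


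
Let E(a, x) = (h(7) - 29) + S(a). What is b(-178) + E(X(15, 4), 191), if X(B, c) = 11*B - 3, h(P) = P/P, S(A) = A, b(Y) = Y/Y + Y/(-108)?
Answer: 7379/54 ≈ 136.65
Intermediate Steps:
b(Y) = 1 - Y/108 (b(Y) = 1 + Y*(-1/108) = 1 - Y/108)
h(P) = 1
X(B, c) = -3 + 11*B
E(a, x) = -28 + a (E(a, x) = (1 - 29) + a = -28 + a)
b(-178) + E(X(15, 4), 191) = (1 - 1/108*(-178)) + (-28 + (-3 + 11*15)) = (1 + 89/54) + (-28 + (-3 + 165)) = 143/54 + (-28 + 162) = 143/54 + 134 = 7379/54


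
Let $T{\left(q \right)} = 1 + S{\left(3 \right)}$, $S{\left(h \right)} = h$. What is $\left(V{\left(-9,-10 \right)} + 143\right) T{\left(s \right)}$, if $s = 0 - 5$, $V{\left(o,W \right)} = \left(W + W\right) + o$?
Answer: $456$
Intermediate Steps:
$V{\left(o,W \right)} = o + 2 W$ ($V{\left(o,W \right)} = 2 W + o = o + 2 W$)
$s = -5$
$T{\left(q \right)} = 4$ ($T{\left(q \right)} = 1 + 3 = 4$)
$\left(V{\left(-9,-10 \right)} + 143\right) T{\left(s \right)} = \left(\left(-9 + 2 \left(-10\right)\right) + 143\right) 4 = \left(\left(-9 - 20\right) + 143\right) 4 = \left(-29 + 143\right) 4 = 114 \cdot 4 = 456$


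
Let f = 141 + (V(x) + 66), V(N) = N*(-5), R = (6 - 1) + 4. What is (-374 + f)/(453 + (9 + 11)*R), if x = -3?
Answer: -152/633 ≈ -0.24013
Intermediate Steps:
R = 9 (R = 5 + 4 = 9)
V(N) = -5*N
f = 222 (f = 141 + (-5*(-3) + 66) = 141 + (15 + 66) = 141 + 81 = 222)
(-374 + f)/(453 + (9 + 11)*R) = (-374 + 222)/(453 + (9 + 11)*9) = -152/(453 + 20*9) = -152/(453 + 180) = -152/633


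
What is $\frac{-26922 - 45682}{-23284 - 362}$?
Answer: $\frac{5186}{1689} \approx 3.0705$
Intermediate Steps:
$\frac{-26922 - 45682}{-23284 - 362} = \frac{-26922 - 45682}{-23646} = \left(-72604\right) \left(- \frac{1}{23646}\right) = \frac{5186}{1689}$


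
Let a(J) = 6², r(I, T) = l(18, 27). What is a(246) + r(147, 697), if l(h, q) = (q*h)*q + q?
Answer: 13185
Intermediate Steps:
l(h, q) = q + h*q² (l(h, q) = (h*q)*q + q = h*q² + q = q + h*q²)
r(I, T) = 13149 (r(I, T) = 27*(1 + 18*27) = 27*(1 + 486) = 27*487 = 13149)
a(J) = 36
a(246) + r(147, 697) = 36 + 13149 = 13185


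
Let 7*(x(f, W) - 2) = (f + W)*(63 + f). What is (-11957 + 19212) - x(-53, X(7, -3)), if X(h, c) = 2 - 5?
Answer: 7333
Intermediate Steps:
X(h, c) = -3 (X(h, c) = 2 - 1*5 = 2 - 5 = -3)
x(f, W) = 2 + (63 + f)*(W + f)/7 (x(f, W) = 2 + ((f + W)*(63 + f))/7 = 2 + ((W + f)*(63 + f))/7 = 2 + ((63 + f)*(W + f))/7 = 2 + (63 + f)*(W + f)/7)
(-11957 + 19212) - x(-53, X(7, -3)) = (-11957 + 19212) - (2 + 9*(-3) + 9*(-53) + (⅐)*(-53)² + (⅐)*(-3)*(-53)) = 7255 - (2 - 27 - 477 + (⅐)*2809 + 159/7) = 7255 - (2 - 27 - 477 + 2809/7 + 159/7) = 7255 - 1*(-78) = 7255 + 78 = 7333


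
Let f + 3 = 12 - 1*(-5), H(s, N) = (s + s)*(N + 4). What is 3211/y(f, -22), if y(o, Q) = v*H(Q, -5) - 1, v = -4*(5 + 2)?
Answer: -3211/1233 ≈ -2.6042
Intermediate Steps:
H(s, N) = 2*s*(4 + N) (H(s, N) = (2*s)*(4 + N) = 2*s*(4 + N))
v = -28 (v = -4*7 = -28)
f = 14 (f = -3 + (12 - 1*(-5)) = -3 + (12 + 5) = -3 + 17 = 14)
y(o, Q) = -1 + 56*Q (y(o, Q) = -56*Q*(4 - 5) - 1 = -56*Q*(-1) - 1 = -(-56)*Q - 1 = 56*Q - 1 = -1 + 56*Q)
3211/y(f, -22) = 3211/(-1 + 56*(-22)) = 3211/(-1 - 1232) = 3211/(-1233) = 3211*(-1/1233) = -3211/1233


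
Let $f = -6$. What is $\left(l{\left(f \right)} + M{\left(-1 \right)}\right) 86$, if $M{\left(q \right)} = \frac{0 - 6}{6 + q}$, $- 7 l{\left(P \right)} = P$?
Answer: $- \frac{1032}{35} \approx -29.486$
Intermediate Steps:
$l{\left(P \right)} = - \frac{P}{7}$
$M{\left(q \right)} = - \frac{6}{6 + q}$
$\left(l{\left(f \right)} + M{\left(-1 \right)}\right) 86 = \left(\left(- \frac{1}{7}\right) \left(-6\right) - \frac{6}{6 - 1}\right) 86 = \left(\frac{6}{7} - \frac{6}{5}\right) 86 = \left(- \frac{12}{35}\right) 86 = - \frac{1032}{35}$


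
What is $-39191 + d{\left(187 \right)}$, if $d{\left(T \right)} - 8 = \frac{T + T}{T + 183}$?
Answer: $- \frac{7248668}{185} \approx -39182.0$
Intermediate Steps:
$d{\left(T \right)} = 8 + \frac{2 T}{183 + T}$ ($d{\left(T \right)} = 8 + \frac{T + T}{T + 183} = 8 + \frac{2 T}{183 + T}$)
$-39191 + d{\left(187 \right)} = -39191 + \frac{2 \left(732 + 5 \cdot 187\right)}{183 + 187} = -39191 + \frac{2 \left(732 + 935\right)}{370} = -39191 + 2 \cdot \frac{1}{370} \cdot 1667 = -39191 + \frac{1667}{185} = - \frac{7248668}{185}$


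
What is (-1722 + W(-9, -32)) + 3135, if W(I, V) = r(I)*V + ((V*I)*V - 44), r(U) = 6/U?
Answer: -23477/3 ≈ -7825.7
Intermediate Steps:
W(I, V) = -44 + I*V**2 + 6*V/I (W(I, V) = (6/I)*V + ((V*I)*V - 44) = 6*V/I + ((I*V)*V - 44) = 6*V/I + (I*V**2 - 44) = 6*V/I + (-44 + I*V**2) = -44 + I*V**2 + 6*V/I)
(-1722 + W(-9, -32)) + 3135 = (-1722 + (-44 - 9*(-32)**2 + 6*(-32)/(-9))) + 3135 = (-1722 + (-44 - 9*1024 + 6*(-32)*(-1/9))) + 3135 = (-1722 + (-44 - 9216 + 64/3)) + 3135 = (-1722 - 27716/3) + 3135 = -32882/3 + 3135 = -23477/3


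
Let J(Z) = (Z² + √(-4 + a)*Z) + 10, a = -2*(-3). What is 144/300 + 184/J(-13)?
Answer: 1203836/792575 + 2392*√2/31703 ≈ 1.6256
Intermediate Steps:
a = 6
J(Z) = 10 + Z² + Z*√2 (J(Z) = (Z² + √(-4 + 6)*Z) + 10 = (Z² + √2*Z) + 10 = (Z² + Z*√2) + 10 = 10 + Z² + Z*√2)
144/300 + 184/J(-13) = 144/300 + 184/(10 + (-13)² - 13*√2) = 144*(1/300) + 184/(10 + 169 - 13*√2) = 12/25 + 184/(179 - 13*√2)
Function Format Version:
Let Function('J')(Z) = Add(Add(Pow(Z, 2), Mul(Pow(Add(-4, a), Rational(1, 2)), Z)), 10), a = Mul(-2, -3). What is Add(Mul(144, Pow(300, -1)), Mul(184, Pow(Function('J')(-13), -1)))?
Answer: Add(Rational(1203836, 792575), Mul(Rational(2392, 31703), Pow(2, Rational(1, 2)))) ≈ 1.6256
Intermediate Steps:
a = 6
Function('J')(Z) = Add(10, Pow(Z, 2), Mul(Z, Pow(2, Rational(1, 2)))) (Function('J')(Z) = Add(Add(Pow(Z, 2), Mul(Pow(Add(-4, 6), Rational(1, 2)), Z)), 10) = Add(Add(Pow(Z, 2), Mul(Pow(2, Rational(1, 2)), Z)), 10) = Add(Add(Pow(Z, 2), Mul(Z, Pow(2, Rational(1, 2)))), 10) = Add(10, Pow(Z, 2), Mul(Z, Pow(2, Rational(1, 2)))))
Add(Mul(144, Pow(300, -1)), Mul(184, Pow(Function('J')(-13), -1))) = Add(Mul(144, Pow(300, -1)), Mul(184, Pow(Add(10, Pow(-13, 2), Mul(-13, Pow(2, Rational(1, 2)))), -1))) = Add(Mul(144, Rational(1, 300)), Mul(184, Pow(Add(10, 169, Mul(-13, Pow(2, Rational(1, 2)))), -1))) = Add(Rational(12, 25), Mul(184, Pow(Add(179, Mul(-13, Pow(2, Rational(1, 2)))), -1)))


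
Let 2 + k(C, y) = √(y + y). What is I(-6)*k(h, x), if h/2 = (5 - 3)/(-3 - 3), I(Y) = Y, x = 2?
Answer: 0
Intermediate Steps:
h = -⅔ (h = 2*((5 - 3)/(-3 - 3)) = 2*(2/(-6)) = 2*(2*(-⅙)) = 2*(-⅓) = -⅔ ≈ -0.66667)
k(C, y) = -2 + √2*√y (k(C, y) = -2 + √(y + y) = -2 + √(2*y) = -2 + √2*√y)
I(-6)*k(h, x) = -6*(-2 + √2*√2) = -6*(-2 + 2) = -6*0 = 0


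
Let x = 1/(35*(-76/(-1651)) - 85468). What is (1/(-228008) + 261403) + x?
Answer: 95569740798645177/365603075728 ≈ 2.6140e+5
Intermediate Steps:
x = -1651/141105008 (x = 1/(35*(-76*(-1/1651)) - 85468) = 1/(35*(76/1651) - 85468) = 1/(2660/1651 - 85468) = 1/(-141105008/1651) = -1651/141105008 ≈ -1.1701e-5)
(1/(-228008) + 261403) + x = (1/(-228008) + 261403) - 1651/141105008 = (-1/228008 + 261403) - 1651/141105008 = 59601975223/228008 - 1651/141105008 = 95569740798645177/365603075728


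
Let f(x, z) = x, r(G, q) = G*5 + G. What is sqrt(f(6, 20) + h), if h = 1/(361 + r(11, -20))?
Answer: sqrt(1094401)/427 ≈ 2.4500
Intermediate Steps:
r(G, q) = 6*G (r(G, q) = 5*G + G = 6*G)
h = 1/427 (h = 1/(361 + 6*11) = 1/(361 + 66) = 1/427 ≈ 0.0023419)
sqrt(f(6, 20) + h) = sqrt(6 + 1/427) = sqrt(2563/427) = sqrt(1094401)/427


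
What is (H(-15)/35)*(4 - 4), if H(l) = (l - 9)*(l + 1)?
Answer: 0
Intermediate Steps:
H(l) = (1 + l)*(-9 + l) (H(l) = (-9 + l)*(1 + l) = (1 + l)*(-9 + l))
(H(-15)/35)*(4 - 4) = ((-9 + (-15)**2 - 8*(-15))/35)*(4 - 4) = ((-9 + 225 + 120)*(1/35))*0 = (336*(1/35))*0 = (48/5)*0 = 0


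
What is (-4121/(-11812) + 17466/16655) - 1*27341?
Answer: -5378488817613/196728860 ≈ -27340.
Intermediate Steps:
(-4121/(-11812) + 17466/16655) - 1*27341 = (-4121*(-1/11812) + 17466*(1/16655)) - 27341 = (4121/11812 + 17466/16655) - 27341 = 274943647/196728860 - 27341 = -5378488817613/196728860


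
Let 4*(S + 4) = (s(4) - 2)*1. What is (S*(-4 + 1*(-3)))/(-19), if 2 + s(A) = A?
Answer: -28/19 ≈ -1.4737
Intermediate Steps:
s(A) = -2 + A
S = -4 (S = -4 + (((-2 + 4) - 2)*1)/4 = -4 + ((2 - 2)*1)/4 = -4 + (0*1)/4 = -4 + (¼)*0 = -4 + 0 = -4)
(S*(-4 + 1*(-3)))/(-19) = -4*(-4 + 1*(-3))/(-19) = -4*(-4 - 3)*(-1/19) = -4*(-7)*(-1/19) = 28*(-1/19) = -28/19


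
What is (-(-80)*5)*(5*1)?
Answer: 2000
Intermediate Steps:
(-(-80)*5)*(5*1) = -10*(-40)*5 = 400*5 = 2000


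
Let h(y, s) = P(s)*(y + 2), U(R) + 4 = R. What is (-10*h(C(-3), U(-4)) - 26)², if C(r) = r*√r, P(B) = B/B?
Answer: -584 - 2760*I*√3 ≈ -584.0 - 4780.5*I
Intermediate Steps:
P(B) = 1
C(r) = r^(3/2)
U(R) = -4 + R
h(y, s) = 2 + y (h(y, s) = 1*(y + 2) = 1*(2 + y) = 2 + y)
(-10*h(C(-3), U(-4)) - 26)² = (-10*(2 + (-3)^(3/2)) - 26)² = (-10*(2 - 3*I*√3) - 26)² = ((-20 + 30*I*√3) - 26)² = (-46 + 30*I*√3)²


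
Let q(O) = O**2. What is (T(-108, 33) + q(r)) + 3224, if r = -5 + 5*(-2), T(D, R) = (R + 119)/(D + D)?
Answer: 93104/27 ≈ 3448.3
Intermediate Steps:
T(D, R) = (119 + R)/(2*D) (T(D, R) = (119 + R)/((2*D)) = (119 + R)*(1/(2*D)) = (119 + R)/(2*D))
r = -15 (r = -5 - 10 = -15)
(T(-108, 33) + q(r)) + 3224 = ((1/2)*(119 + 33)/(-108) + (-15)**2) + 3224 = ((1/2)*(-1/108)*152 + 225) + 3224 = (-19/27 + 225) + 3224 = 6056/27 + 3224 = 93104/27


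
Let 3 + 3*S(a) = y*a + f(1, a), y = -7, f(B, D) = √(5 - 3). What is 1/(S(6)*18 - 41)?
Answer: -311/96649 - 6*√2/96649 ≈ -0.0033056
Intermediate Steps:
f(B, D) = √2
S(a) = -1 - 7*a/3 + √2/3 (S(a) = -1 + (-7*a + √2)/3 = -1 + (√2 - 7*a)/3 = -1 + (-7*a/3 + √2/3) = -1 - 7*a/3 + √2/3)
1/(S(6)*18 - 41) = 1/((-1 - 7/3*6 + √2/3)*18 - 41) = 1/((-1 - 14 + √2/3)*18 - 41) = 1/((-15 + √2/3)*18 - 41) = 1/((-270 + 6*√2) - 41) = 1/(-311 + 6*√2)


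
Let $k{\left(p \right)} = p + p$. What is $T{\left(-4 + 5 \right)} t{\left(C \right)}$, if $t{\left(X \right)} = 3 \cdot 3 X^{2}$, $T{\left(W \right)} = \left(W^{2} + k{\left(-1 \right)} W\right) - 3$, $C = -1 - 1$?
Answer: $-144$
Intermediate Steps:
$k{\left(p \right)} = 2 p$
$C = -2$ ($C = -1 - 1 = -2$)
$T{\left(W \right)} = -3 + W^{2} - 2 W$ ($T{\left(W \right)} = \left(W^{2} + 2 \left(-1\right) W\right) - 3 = \left(W^{2} - 2 W\right) - 3 = -3 + W^{2} - 2 W$)
$t{\left(X \right)} = 9 X^{2}$
$T{\left(-4 + 5 \right)} t{\left(C \right)} = \left(-3 + \left(-4 + 5\right)^{2} - 2 \left(-4 + 5\right)\right) 9 \left(-2\right)^{2} = \left(-3 + 1^{2} - 2\right) 9 \cdot 4 = \left(-3 + 1 - 2\right) 36 = \left(-4\right) 36 = -144$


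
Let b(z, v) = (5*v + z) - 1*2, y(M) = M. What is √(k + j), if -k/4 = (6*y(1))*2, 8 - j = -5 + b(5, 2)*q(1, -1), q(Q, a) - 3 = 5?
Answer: I*√139 ≈ 11.79*I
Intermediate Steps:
q(Q, a) = 8 (q(Q, a) = 3 + 5 = 8)
b(z, v) = -2 + z + 5*v (b(z, v) = (z + 5*v) - 2 = -2 + z + 5*v)
j = -91 (j = 8 - (-5 + (-2 + 5 + 5*2)*8) = 8 - (-5 + (-2 + 5 + 10)*8) = 8 - (-5 + 13*8) = 8 - (-5 + 104) = 8 - 1*99 = 8 - 99 = -91)
k = -48 (k = -4*6*1*2 = -24*2 = -4*12 = -48)
√(k + j) = √(-48 - 91) = √(-139) = I*√139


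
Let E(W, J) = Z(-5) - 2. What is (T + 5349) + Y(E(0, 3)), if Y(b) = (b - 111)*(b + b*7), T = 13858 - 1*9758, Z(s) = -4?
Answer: 15065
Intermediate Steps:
E(W, J) = -6 (E(W, J) = -4 - 2 = -6)
T = 4100 (T = 13858 - 9758 = 4100)
Y(b) = 8*b*(-111 + b) (Y(b) = (-111 + b)*(b + 7*b) = (-111 + b)*(8*b) = 8*b*(-111 + b))
(T + 5349) + Y(E(0, 3)) = (4100 + 5349) + 8*(-6)*(-111 - 6) = 9449 + 8*(-6)*(-117) = 9449 + 5616 = 15065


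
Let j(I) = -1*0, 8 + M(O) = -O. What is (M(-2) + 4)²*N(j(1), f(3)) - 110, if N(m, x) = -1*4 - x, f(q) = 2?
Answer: -134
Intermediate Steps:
M(O) = -8 - O
j(I) = 0
N(m, x) = -4 - x
(M(-2) + 4)²*N(j(1), f(3)) - 110 = ((-8 - 1*(-2)) + 4)²*(-4 - 1*2) - 110 = ((-8 + 2) + 4)²*(-4 - 2) - 110 = (-6 + 4)²*(-6) - 110 = (-2)²*(-6) - 110 = 4*(-6) - 110 = -24 - 110 = -134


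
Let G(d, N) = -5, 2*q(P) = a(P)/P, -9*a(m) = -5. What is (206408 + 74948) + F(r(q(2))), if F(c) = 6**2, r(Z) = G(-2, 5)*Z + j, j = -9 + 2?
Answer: 281392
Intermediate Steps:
a(m) = 5/9 (a(m) = -1/9*(-5) = 5/9)
q(P) = 5/(18*P) (q(P) = (5/(9*P))/2 = 5/(18*P))
j = -7
r(Z) = -7 - 5*Z (r(Z) = -5*Z - 7 = -7 - 5*Z)
F(c) = 36
(206408 + 74948) + F(r(q(2))) = (206408 + 74948) + 36 = 281356 + 36 = 281392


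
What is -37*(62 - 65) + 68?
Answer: 179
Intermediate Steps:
-37*(62 - 65) + 68 = -37*(-3) + 68 = 111 + 68 = 179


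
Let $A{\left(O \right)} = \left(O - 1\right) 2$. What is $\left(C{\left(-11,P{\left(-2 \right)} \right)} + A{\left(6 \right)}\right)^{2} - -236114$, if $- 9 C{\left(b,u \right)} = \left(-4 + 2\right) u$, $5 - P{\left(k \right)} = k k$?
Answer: $\frac{19133698}{81} \approx 2.3622 \cdot 10^{5}$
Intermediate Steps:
$P{\left(k \right)} = 5 - k^{2}$ ($P{\left(k \right)} = 5 - k k = 5 - k^{2}$)
$A{\left(O \right)} = -2 + 2 O$ ($A{\left(O \right)} = \left(-1 + O\right) 2 = -2 + 2 O$)
$C{\left(b,u \right)} = \frac{2 u}{9}$ ($C{\left(b,u \right)} = - \frac{\left(-4 + 2\right) u}{9} = - \frac{\left(-2\right) u}{9} = \frac{2 u}{9}$)
$\left(C{\left(-11,P{\left(-2 \right)} \right)} + A{\left(6 \right)}\right)^{2} - -236114 = \left(\frac{2 \left(5 - \left(-2\right)^{2}\right)}{9} + \left(-2 + 2 \cdot 6\right)\right)^{2} - -236114 = \left(\frac{2 \left(5 - 4\right)}{9} + \left(-2 + 12\right)\right)^{2} + 236114 = \left(\frac{2 \left(5 - 4\right)}{9} + 10\right)^{2} + 236114 = \left(\frac{2}{9} \cdot 1 + 10\right)^{2} + 236114 = \left(\frac{2}{9} + 10\right)^{2} + 236114 = \left(\frac{92}{9}\right)^{2} + 236114 = \frac{8464}{81} + 236114 = \frac{19133698}{81}$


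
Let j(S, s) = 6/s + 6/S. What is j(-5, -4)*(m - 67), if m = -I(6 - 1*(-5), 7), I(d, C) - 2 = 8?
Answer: 2079/10 ≈ 207.90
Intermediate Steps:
I(d, C) = 10 (I(d, C) = 2 + 8 = 10)
m = -10 (m = -1*10 = -10)
j(S, s) = 6/S + 6/s
j(-5, -4)*(m - 67) = (6/(-5) + 6/(-4))*(-10 - 67) = (6*(-1/5) + 6*(-1/4))*(-77) = (-6/5 - 3/2)*(-77) = -27/10*(-77) = 2079/10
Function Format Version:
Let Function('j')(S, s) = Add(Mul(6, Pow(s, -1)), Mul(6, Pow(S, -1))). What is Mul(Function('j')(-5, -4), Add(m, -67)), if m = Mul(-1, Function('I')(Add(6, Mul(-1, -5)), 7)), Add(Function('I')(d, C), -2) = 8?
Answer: Rational(2079, 10) ≈ 207.90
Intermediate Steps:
Function('I')(d, C) = 10 (Function('I')(d, C) = Add(2, 8) = 10)
m = -10 (m = Mul(-1, 10) = -10)
Function('j')(S, s) = Add(Mul(6, Pow(S, -1)), Mul(6, Pow(s, -1)))
Mul(Function('j')(-5, -4), Add(m, -67)) = Mul(Add(Mul(6, Pow(-5, -1)), Mul(6, Pow(-4, -1))), Add(-10, -67)) = Mul(Add(Mul(6, Rational(-1, 5)), Mul(6, Rational(-1, 4))), -77) = Mul(Add(Rational(-6, 5), Rational(-3, 2)), -77) = Mul(Rational(-27, 10), -77) = Rational(2079, 10)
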